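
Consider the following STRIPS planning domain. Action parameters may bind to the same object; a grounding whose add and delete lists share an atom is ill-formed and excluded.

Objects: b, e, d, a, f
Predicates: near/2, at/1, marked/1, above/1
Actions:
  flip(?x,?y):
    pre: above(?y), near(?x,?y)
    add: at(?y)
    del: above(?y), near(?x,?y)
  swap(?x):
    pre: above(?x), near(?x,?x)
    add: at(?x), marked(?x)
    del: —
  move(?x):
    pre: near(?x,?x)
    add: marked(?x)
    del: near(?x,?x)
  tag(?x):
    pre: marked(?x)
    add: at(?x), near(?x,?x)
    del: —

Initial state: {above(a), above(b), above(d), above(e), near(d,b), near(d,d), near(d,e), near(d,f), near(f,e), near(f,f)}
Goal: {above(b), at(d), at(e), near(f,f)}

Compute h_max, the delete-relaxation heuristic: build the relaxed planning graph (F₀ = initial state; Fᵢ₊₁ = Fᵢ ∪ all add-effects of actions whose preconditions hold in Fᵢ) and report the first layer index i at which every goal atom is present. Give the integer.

F0 = init (10 atoms)
F1 = F0 ∪ {at(b), at(d), at(e), marked(d), marked(f)}  (15 atoms)
goal ⊆ F1  ⇒  h_max = 1

1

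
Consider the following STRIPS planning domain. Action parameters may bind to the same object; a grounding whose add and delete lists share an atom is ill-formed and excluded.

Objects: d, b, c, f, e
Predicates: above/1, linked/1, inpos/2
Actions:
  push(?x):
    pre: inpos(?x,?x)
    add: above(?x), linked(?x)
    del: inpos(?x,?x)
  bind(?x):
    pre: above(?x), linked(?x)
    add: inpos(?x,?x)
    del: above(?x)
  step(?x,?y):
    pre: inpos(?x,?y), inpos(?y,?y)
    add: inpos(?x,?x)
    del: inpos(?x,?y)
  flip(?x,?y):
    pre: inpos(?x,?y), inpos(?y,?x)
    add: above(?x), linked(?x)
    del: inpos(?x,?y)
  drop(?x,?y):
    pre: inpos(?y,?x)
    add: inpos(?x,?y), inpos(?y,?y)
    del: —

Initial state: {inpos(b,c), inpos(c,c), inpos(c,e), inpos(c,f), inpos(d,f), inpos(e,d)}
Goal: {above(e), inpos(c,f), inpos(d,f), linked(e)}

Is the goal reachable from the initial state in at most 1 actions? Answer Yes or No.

No

1. drop(d,e)  →  {inpos(b,c), inpos(c,c), inpos(c,e), inpos(c,f), inpos(d,e), inpos(d,f), inpos(e,d), inpos(e,e)}
2. push(e)  →  {above(e), inpos(b,c), inpos(c,c), inpos(c,e), inpos(c,f), inpos(d,e), inpos(d,f), inpos(e,d), linked(e)}
optimal plan length = 2; 2 > 1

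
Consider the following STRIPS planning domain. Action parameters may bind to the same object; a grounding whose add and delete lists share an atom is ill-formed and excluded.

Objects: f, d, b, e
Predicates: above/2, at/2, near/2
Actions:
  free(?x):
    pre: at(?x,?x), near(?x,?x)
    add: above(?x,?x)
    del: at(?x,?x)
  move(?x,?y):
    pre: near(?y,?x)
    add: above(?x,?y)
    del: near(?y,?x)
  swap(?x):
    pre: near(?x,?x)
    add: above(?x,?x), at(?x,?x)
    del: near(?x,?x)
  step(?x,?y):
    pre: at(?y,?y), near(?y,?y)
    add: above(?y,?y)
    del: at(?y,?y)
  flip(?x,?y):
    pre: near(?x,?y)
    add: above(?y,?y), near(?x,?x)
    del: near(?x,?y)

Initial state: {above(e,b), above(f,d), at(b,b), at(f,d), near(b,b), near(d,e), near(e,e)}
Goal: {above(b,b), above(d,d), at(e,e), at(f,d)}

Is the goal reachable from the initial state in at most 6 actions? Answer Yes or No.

Yes

1. free(b)  →  {above(b,b), above(e,b), above(f,d), at(f,d), near(b,b), near(d,e), near(e,e)}
2. swap(e)  →  {above(b,b), above(e,b), above(e,e), above(f,d), at(e,e), at(f,d), near(b,b), near(d,e)}
3. flip(d,e)  →  {above(b,b), above(e,b), above(e,e), above(f,d), at(e,e), at(f,d), near(b,b), near(d,d)}
4. move(d,d)  →  {above(b,b), above(d,d), above(e,b), above(e,e), above(f,d), at(e,e), at(f,d), near(b,b)}
optimal plan length = 4; 4 ≤ 6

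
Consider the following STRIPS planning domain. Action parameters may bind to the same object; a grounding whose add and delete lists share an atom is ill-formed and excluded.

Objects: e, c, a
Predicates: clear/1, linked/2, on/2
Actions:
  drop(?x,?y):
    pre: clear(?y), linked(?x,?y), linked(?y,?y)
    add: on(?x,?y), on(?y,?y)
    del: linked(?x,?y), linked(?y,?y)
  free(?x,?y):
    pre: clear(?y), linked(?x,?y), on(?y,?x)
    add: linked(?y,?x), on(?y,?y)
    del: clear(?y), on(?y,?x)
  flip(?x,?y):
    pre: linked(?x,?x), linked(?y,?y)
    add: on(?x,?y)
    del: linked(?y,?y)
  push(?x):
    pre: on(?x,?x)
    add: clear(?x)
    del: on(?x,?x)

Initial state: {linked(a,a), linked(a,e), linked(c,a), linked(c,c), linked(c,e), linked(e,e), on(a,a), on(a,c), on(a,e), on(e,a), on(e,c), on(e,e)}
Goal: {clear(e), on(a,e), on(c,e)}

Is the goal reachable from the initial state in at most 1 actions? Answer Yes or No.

No

1. flip(c,e)  →  {linked(a,a), linked(a,e), linked(c,a), linked(c,c), linked(c,e), on(a,a), on(a,c), on(a,e), on(c,e), on(e,a), on(e,c), on(e,e)}
2. push(e)  →  {clear(e), linked(a,a), linked(a,e), linked(c,a), linked(c,c), linked(c,e), on(a,a), on(a,c), on(a,e), on(c,e), on(e,a), on(e,c)}
optimal plan length = 2; 2 > 1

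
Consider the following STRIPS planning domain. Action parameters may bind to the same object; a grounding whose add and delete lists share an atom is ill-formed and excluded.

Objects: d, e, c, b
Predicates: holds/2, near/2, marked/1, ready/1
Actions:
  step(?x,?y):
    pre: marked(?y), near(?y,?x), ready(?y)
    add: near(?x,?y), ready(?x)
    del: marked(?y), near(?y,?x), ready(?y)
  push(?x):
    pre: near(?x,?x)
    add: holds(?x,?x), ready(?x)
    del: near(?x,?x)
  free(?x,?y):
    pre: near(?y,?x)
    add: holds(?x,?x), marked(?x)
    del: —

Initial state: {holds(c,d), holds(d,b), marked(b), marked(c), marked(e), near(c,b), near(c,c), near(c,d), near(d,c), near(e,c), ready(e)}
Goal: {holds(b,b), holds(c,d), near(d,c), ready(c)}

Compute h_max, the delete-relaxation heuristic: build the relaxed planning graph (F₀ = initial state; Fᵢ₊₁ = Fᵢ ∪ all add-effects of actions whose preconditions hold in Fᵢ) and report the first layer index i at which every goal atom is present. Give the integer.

F0 = init (11 atoms)
F1 = F0 ∪ {holds(b,b), holds(c,c), holds(d,d), marked(d), near(c,e), ready(c)}  (17 atoms)
goal ⊆ F1  ⇒  h_max = 1

1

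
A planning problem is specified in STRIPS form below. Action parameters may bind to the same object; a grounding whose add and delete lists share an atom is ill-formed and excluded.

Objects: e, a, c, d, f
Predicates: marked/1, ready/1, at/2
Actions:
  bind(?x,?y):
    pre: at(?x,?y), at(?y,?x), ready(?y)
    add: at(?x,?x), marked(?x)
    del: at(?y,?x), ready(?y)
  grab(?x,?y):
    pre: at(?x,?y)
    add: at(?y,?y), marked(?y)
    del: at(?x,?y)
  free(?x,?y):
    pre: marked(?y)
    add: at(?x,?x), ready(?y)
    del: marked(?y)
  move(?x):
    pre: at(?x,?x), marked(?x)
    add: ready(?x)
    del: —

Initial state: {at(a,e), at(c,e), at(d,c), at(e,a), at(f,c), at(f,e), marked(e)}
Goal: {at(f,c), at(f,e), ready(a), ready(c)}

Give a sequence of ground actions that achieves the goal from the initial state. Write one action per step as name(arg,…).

1. grab(e,a)  →  {at(a,a), at(a,e), at(c,e), at(d,c), at(f,c), at(f,e), marked(a), marked(e)}
2. grab(d,c)  →  {at(a,a), at(a,e), at(c,c), at(c,e), at(f,c), at(f,e), marked(a), marked(c), marked(e)}
3. free(e,a)  →  {at(a,a), at(a,e), at(c,c), at(c,e), at(e,e), at(f,c), at(f,e), marked(c), marked(e), ready(a)}
4. free(e,c)  →  {at(a,a), at(a,e), at(c,c), at(c,e), at(e,e), at(f,c), at(f,e), marked(e), ready(a), ready(c)}

grab(e,a); grab(d,c); free(e,a); free(e,c)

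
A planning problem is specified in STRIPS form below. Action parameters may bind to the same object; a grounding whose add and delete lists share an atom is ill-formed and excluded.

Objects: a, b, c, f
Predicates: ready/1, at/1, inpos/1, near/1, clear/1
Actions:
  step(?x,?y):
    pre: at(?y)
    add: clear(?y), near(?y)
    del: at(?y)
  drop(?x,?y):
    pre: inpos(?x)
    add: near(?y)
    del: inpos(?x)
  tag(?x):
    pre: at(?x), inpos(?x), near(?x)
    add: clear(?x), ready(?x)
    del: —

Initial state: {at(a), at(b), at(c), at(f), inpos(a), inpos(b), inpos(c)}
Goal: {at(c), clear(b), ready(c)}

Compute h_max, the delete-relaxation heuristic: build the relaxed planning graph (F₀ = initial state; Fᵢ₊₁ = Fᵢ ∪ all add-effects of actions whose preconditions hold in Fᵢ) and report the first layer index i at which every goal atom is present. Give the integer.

2

F0 = init (7 atoms)
F1 = F0 ∪ {clear(a), clear(b), clear(c), clear(f), near(a), near(b), near(c), near(f)}  (15 atoms)
F2 = F1 ∪ {ready(a), ready(b), ready(c)}  (18 atoms)
goal ⊆ F2  ⇒  h_max = 2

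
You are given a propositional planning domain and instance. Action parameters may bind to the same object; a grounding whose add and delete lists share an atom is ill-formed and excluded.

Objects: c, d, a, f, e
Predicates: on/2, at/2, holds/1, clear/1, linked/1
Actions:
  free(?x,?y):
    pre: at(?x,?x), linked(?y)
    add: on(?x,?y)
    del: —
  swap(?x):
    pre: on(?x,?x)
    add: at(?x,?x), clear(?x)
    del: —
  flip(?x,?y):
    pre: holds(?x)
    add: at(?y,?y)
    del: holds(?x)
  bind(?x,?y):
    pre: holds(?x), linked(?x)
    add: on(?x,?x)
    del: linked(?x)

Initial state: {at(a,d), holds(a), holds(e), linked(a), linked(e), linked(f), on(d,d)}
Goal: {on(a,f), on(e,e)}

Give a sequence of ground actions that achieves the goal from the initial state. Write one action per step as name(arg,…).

1. flip(a,a)  →  {at(a,a), at(a,d), holds(e), linked(a), linked(e), linked(f), on(d,d)}
2. free(a,f)  →  {at(a,a), at(a,d), holds(e), linked(a), linked(e), linked(f), on(a,f), on(d,d)}
3. bind(e,c)  →  {at(a,a), at(a,d), holds(e), linked(a), linked(f), on(a,f), on(d,d), on(e,e)}

flip(a,a); free(a,f); bind(e,c)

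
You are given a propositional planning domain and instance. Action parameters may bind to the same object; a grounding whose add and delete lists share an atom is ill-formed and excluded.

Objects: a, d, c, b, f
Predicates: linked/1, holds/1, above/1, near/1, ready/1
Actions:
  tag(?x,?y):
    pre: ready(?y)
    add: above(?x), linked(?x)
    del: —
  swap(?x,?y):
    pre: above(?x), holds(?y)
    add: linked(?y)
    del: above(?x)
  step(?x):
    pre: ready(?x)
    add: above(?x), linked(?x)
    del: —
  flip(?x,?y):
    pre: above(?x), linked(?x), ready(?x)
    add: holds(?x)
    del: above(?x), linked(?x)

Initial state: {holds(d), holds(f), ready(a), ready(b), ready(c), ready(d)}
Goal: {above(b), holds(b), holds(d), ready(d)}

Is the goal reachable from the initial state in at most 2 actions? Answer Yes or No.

1. tag(b,a)  →  {above(b), holds(d), holds(f), linked(b), ready(a), ready(b), ready(c), ready(d)}
2. flip(b,a)  →  {holds(b), holds(d), holds(f), ready(a), ready(b), ready(c), ready(d)}
3. tag(b,a)  →  {above(b), holds(b), holds(d), holds(f), linked(b), ready(a), ready(b), ready(c), ready(d)}
optimal plan length = 3; 3 > 2

No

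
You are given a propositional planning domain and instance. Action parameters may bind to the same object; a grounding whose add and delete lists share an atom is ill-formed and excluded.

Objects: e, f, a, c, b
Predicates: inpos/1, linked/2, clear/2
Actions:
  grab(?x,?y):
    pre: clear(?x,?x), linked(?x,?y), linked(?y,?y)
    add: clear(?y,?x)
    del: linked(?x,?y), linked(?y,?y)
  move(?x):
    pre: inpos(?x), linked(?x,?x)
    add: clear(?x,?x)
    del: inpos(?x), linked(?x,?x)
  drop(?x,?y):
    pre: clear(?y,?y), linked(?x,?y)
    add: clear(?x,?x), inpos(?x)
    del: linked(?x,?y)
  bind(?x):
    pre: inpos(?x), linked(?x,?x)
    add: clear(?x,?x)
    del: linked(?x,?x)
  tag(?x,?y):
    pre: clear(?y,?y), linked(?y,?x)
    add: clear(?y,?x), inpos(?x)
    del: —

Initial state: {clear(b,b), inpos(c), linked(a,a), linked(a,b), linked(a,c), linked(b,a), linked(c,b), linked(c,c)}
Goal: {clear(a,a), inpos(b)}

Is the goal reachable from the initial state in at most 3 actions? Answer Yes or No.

Yes

1. drop(a,b)  →  {clear(a,a), clear(b,b), inpos(a), inpos(c), linked(a,a), linked(a,c), linked(b,a), linked(c,b), linked(c,c)}
2. drop(b,a)  →  {clear(a,a), clear(b,b), inpos(a), inpos(b), inpos(c), linked(a,a), linked(a,c), linked(c,b), linked(c,c)}
optimal plan length = 2; 2 ≤ 3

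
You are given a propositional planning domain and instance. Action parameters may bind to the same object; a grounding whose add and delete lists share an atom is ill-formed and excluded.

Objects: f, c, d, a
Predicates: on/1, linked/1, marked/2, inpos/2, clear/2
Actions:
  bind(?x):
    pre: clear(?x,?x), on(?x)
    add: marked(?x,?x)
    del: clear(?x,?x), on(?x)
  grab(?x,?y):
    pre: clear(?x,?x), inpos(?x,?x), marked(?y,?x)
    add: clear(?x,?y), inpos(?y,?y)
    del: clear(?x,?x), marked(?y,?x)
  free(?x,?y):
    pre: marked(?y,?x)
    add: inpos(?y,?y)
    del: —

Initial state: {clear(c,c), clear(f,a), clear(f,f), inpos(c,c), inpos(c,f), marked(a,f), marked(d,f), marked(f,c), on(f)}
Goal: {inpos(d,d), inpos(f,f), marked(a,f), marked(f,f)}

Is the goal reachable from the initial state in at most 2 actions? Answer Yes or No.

No

1. bind(f)  →  {clear(c,c), clear(f,a), inpos(c,c), inpos(c,f), marked(a,f), marked(d,f), marked(f,c), marked(f,f)}
2. grab(c,f)  →  {clear(c,f), clear(f,a), inpos(c,c), inpos(c,f), inpos(f,f), marked(a,f), marked(d,f), marked(f,f)}
3. free(f,d)  →  {clear(c,f), clear(f,a), inpos(c,c), inpos(c,f), inpos(d,d), inpos(f,f), marked(a,f), marked(d,f), marked(f,f)}
optimal plan length = 3; 3 > 2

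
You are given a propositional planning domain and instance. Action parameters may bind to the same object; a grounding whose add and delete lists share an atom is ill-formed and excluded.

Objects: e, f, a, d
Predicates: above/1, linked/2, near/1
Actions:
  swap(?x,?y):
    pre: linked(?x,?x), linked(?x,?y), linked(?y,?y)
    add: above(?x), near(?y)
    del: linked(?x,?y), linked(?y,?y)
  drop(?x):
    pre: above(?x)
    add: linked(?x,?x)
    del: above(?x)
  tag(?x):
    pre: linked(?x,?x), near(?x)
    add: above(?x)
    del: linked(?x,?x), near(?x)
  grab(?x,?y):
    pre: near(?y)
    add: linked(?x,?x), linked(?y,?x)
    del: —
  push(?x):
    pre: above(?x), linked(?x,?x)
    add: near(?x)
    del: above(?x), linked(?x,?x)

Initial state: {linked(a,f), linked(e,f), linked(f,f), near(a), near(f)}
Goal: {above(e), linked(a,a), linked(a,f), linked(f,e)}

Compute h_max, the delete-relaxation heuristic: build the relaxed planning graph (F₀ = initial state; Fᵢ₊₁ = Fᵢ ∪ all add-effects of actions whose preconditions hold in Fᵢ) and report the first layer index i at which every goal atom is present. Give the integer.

F0 = init (5 atoms)
F1 = F0 ∪ {above(f), linked(a,a), linked(a,d), linked(a,e), linked(d,d), linked(e,e), linked(f,a), linked(f,d), linked(f,e)}  (14 atoms)
F2 = F1 ∪ {above(a), above(d), above(e), near(d), near(e)}  (19 atoms)
goal ⊆ F2  ⇒  h_max = 2

2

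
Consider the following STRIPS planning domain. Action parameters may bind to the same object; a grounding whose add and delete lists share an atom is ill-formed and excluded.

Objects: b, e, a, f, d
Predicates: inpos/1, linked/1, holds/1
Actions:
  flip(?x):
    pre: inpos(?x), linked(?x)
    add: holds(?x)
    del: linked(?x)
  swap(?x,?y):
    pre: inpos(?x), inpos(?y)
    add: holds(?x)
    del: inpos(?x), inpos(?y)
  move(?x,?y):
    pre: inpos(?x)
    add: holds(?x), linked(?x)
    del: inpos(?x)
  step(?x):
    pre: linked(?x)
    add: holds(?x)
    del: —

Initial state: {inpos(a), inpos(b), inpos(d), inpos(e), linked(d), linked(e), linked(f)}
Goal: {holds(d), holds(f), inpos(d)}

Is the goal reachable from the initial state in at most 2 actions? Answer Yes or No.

1. flip(d)  →  {holds(d), inpos(a), inpos(b), inpos(d), inpos(e), linked(e), linked(f)}
2. step(f)  →  {holds(d), holds(f), inpos(a), inpos(b), inpos(d), inpos(e), linked(e), linked(f)}
optimal plan length = 2; 2 ≤ 2

Yes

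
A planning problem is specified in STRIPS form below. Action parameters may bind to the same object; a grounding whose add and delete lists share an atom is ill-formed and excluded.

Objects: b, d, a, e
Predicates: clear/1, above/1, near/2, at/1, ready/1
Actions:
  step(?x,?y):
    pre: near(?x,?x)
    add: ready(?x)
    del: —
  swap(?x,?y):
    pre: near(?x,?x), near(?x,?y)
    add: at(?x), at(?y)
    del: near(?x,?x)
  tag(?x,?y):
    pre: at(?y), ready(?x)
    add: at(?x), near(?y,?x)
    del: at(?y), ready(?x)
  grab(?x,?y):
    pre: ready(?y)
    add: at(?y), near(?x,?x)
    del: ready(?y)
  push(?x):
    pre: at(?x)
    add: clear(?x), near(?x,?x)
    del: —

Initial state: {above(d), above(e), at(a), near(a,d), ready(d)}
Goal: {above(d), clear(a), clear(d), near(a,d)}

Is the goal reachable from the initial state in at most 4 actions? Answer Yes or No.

1. grab(b,d)  →  {above(d), above(e), at(a), at(d), near(a,d), near(b,b)}
2. push(d)  →  {above(d), above(e), at(a), at(d), clear(d), near(a,d), near(b,b), near(d,d)}
3. push(a)  →  {above(d), above(e), at(a), at(d), clear(a), clear(d), near(a,a), near(a,d), near(b,b), near(d,d)}
optimal plan length = 3; 3 ≤ 4

Yes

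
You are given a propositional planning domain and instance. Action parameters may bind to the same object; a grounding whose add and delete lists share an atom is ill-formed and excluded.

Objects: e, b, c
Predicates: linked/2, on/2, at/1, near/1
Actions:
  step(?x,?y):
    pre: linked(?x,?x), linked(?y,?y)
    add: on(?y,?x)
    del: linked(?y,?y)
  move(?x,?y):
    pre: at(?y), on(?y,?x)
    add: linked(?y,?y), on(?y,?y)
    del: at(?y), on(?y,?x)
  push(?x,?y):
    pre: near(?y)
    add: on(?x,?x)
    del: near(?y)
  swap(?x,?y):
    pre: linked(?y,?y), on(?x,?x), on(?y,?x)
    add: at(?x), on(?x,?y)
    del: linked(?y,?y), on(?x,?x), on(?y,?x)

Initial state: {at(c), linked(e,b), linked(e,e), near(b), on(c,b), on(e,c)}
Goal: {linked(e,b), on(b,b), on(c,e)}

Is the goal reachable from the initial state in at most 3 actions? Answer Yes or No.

1. move(b,c)  →  {linked(c,c), linked(e,b), linked(e,e), near(b), on(c,c), on(e,c)}
2. step(e,c)  →  {linked(e,b), linked(e,e), near(b), on(c,c), on(c,e), on(e,c)}
3. push(b,b)  →  {linked(e,b), linked(e,e), on(b,b), on(c,c), on(c,e), on(e,c)}
optimal plan length = 3; 3 ≤ 3

Yes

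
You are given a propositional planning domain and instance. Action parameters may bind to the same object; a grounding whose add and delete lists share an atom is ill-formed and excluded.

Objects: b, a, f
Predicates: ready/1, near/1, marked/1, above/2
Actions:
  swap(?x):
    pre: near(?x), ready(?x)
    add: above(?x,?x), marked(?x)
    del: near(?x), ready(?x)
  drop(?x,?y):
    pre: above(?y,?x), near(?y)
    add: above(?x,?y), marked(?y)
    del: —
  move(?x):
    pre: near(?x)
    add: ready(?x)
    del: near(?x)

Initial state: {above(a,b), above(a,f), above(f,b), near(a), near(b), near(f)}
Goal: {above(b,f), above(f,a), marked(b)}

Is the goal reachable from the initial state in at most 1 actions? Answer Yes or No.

No

1. drop(b,f)  →  {above(a,b), above(a,f), above(b,f), above(f,b), marked(f), near(a), near(b), near(f)}
2. drop(f,b)  →  {above(a,b), above(a,f), above(b,f), above(f,b), marked(b), marked(f), near(a), near(b), near(f)}
3. drop(f,a)  →  {above(a,b), above(a,f), above(b,f), above(f,a), above(f,b), marked(a), marked(b), marked(f), near(a), near(b), near(f)}
optimal plan length = 3; 3 > 1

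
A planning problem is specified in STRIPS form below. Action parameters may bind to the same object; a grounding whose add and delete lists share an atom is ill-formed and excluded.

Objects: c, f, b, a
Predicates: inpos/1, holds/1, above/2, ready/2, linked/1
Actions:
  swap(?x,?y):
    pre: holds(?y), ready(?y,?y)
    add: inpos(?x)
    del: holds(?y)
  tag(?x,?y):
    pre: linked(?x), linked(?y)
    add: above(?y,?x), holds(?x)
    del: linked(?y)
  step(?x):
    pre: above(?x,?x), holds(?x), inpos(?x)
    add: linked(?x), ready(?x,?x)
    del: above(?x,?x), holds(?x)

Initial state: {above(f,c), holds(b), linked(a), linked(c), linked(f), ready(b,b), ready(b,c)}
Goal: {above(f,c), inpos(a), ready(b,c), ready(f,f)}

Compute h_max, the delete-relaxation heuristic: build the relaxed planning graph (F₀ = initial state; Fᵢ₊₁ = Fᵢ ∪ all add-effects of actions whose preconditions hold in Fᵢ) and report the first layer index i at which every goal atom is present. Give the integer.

2

F0 = init (7 atoms)
F1 = F0 ∪ {above(a,a), above(a,c), above(a,f), above(c,a), above(c,c), above(c,f), above(f,a), above(f,f), holds(a), holds(c), holds(f), inpos(a), inpos(b), inpos(c), inpos(f)}  (22 atoms)
F2 = F1 ∪ {ready(a,a), ready(c,c), ready(f,f)}  (25 atoms)
goal ⊆ F2  ⇒  h_max = 2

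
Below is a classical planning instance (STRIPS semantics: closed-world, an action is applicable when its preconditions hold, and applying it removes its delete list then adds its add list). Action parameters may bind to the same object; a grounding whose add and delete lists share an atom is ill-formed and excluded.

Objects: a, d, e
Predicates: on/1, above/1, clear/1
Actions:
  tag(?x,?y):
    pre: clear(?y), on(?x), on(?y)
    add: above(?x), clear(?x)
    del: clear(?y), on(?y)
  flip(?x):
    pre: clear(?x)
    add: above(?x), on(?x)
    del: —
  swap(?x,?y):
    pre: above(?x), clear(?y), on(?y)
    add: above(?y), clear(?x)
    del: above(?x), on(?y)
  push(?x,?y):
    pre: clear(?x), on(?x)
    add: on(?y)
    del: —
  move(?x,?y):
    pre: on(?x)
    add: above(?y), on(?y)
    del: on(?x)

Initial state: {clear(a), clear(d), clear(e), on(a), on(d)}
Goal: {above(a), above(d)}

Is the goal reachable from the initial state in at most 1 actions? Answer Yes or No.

No

1. tag(a,d)  →  {above(a), clear(a), clear(e), on(a)}
2. move(a,d)  →  {above(a), above(d), clear(a), clear(e), on(d)}
optimal plan length = 2; 2 > 1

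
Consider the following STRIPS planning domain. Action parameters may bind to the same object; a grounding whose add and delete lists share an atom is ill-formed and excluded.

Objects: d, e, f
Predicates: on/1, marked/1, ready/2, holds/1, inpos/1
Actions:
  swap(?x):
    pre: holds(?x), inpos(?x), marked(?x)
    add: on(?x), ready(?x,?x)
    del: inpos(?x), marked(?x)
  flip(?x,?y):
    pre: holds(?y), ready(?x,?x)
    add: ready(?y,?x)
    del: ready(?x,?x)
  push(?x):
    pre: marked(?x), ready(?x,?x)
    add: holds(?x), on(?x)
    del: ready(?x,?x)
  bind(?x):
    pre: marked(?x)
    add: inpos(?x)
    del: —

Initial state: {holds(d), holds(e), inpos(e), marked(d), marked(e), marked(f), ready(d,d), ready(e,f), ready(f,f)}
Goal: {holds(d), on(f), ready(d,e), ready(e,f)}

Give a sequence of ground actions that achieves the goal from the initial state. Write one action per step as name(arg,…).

1. swap(e)  →  {holds(d), holds(e), marked(d), marked(f), on(e), ready(d,d), ready(e,e), ready(e,f), ready(f,f)}
2. flip(e,d)  →  {holds(d), holds(e), marked(d), marked(f), on(e), ready(d,d), ready(d,e), ready(e,f), ready(f,f)}
3. push(f)  →  {holds(d), holds(e), holds(f), marked(d), marked(f), on(e), on(f), ready(d,d), ready(d,e), ready(e,f)}

swap(e); flip(e,d); push(f)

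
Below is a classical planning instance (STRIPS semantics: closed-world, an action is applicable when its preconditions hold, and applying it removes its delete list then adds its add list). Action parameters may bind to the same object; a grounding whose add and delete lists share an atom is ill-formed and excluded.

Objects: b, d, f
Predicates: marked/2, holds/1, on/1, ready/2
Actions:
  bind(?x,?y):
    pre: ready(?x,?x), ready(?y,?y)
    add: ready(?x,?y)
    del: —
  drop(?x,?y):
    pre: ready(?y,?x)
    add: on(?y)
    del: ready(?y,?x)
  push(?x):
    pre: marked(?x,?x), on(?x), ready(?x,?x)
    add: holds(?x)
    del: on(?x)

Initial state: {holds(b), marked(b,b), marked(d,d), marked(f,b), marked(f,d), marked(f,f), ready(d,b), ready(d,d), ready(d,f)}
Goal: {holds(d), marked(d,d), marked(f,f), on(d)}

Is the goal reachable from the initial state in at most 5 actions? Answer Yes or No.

Yes

1. drop(b,d)  →  {holds(b), marked(b,b), marked(d,d), marked(f,b), marked(f,d), marked(f,f), on(d), ready(d,d), ready(d,f)}
2. push(d)  →  {holds(b), holds(d), marked(b,b), marked(d,d), marked(f,b), marked(f,d), marked(f,f), ready(d,d), ready(d,f)}
3. drop(d,d)  →  {holds(b), holds(d), marked(b,b), marked(d,d), marked(f,b), marked(f,d), marked(f,f), on(d), ready(d,f)}
optimal plan length = 3; 3 ≤ 5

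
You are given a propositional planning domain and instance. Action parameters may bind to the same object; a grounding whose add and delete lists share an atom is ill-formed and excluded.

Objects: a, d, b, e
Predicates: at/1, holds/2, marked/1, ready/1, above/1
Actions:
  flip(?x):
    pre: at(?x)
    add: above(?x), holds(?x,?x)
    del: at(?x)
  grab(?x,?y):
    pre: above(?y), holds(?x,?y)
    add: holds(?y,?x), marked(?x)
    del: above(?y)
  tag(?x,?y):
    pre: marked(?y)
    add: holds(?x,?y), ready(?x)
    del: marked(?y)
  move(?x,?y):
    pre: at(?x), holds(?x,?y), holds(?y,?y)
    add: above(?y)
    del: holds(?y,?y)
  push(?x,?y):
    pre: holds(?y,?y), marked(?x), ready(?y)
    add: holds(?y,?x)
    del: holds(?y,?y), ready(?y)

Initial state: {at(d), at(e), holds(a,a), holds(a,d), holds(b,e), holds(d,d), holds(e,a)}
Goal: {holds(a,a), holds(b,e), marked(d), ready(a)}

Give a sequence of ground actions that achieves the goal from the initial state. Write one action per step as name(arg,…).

flip(d); flip(e); grab(d,d); grab(b,e); tag(a,b)

1. flip(d)  →  {above(d), at(e), holds(a,a), holds(a,d), holds(b,e), holds(d,d), holds(e,a)}
2. flip(e)  →  {above(d), above(e), holds(a,a), holds(a,d), holds(b,e), holds(d,d), holds(e,a), holds(e,e)}
3. grab(d,d)  →  {above(e), holds(a,a), holds(a,d), holds(b,e), holds(d,d), holds(e,a), holds(e,e), marked(d)}
4. grab(b,e)  →  {holds(a,a), holds(a,d), holds(b,e), holds(d,d), holds(e,a), holds(e,b), holds(e,e), marked(b), marked(d)}
5. tag(a,b)  →  {holds(a,a), holds(a,b), holds(a,d), holds(b,e), holds(d,d), holds(e,a), holds(e,b), holds(e,e), marked(d), ready(a)}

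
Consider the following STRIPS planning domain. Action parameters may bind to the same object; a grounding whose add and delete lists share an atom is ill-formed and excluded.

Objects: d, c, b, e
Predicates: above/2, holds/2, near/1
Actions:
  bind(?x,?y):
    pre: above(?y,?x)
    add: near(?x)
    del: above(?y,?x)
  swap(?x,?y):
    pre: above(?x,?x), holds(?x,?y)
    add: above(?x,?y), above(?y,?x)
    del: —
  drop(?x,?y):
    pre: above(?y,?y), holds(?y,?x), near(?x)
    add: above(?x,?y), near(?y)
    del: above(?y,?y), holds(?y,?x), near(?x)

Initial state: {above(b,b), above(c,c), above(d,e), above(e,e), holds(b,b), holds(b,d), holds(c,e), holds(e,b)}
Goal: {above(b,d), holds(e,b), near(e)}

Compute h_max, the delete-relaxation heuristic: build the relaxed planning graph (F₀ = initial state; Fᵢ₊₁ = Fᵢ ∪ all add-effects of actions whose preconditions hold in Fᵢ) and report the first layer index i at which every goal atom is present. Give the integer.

F0 = init (8 atoms)
F1 = F0 ∪ {above(b,d), above(b,e), above(c,e), above(d,b), above(e,b), above(e,c), near(b), near(c), near(e)}  (17 atoms)
goal ⊆ F1  ⇒  h_max = 1

1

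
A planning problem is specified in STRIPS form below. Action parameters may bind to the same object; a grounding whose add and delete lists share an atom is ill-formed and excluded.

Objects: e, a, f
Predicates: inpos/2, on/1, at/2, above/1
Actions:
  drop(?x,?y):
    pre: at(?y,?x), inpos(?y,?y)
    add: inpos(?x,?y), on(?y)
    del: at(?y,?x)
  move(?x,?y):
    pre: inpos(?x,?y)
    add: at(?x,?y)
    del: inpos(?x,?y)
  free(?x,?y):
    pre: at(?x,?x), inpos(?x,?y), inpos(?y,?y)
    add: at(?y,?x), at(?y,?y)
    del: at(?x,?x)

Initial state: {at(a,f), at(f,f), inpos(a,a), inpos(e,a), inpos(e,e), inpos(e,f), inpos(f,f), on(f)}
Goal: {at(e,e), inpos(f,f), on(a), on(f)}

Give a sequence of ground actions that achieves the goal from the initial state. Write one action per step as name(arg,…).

drop(f,a); move(e,e)

1. drop(f,a)  →  {at(f,f), inpos(a,a), inpos(e,a), inpos(e,e), inpos(e,f), inpos(f,a), inpos(f,f), on(a), on(f)}
2. move(e,e)  →  {at(e,e), at(f,f), inpos(a,a), inpos(e,a), inpos(e,f), inpos(f,a), inpos(f,f), on(a), on(f)}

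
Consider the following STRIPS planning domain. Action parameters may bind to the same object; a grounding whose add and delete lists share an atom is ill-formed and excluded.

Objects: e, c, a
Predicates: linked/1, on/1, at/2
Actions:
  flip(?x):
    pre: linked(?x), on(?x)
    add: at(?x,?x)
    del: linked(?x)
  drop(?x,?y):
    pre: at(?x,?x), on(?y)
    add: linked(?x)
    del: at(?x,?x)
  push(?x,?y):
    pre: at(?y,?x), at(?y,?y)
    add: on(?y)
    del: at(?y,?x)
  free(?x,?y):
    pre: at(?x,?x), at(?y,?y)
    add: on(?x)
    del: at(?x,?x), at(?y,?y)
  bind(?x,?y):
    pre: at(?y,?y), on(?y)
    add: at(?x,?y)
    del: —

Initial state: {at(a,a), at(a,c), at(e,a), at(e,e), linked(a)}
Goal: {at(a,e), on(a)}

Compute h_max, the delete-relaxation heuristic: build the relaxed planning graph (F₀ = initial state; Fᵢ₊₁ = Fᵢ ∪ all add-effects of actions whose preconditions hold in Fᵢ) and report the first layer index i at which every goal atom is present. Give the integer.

F0 = init (5 atoms)
F1 = F0 ∪ {on(a), on(e)}  (7 atoms)
F2 = F1 ∪ {at(a,e), at(c,a), at(c,e), linked(e)}  (11 atoms)
goal ⊆ F2  ⇒  h_max = 2

2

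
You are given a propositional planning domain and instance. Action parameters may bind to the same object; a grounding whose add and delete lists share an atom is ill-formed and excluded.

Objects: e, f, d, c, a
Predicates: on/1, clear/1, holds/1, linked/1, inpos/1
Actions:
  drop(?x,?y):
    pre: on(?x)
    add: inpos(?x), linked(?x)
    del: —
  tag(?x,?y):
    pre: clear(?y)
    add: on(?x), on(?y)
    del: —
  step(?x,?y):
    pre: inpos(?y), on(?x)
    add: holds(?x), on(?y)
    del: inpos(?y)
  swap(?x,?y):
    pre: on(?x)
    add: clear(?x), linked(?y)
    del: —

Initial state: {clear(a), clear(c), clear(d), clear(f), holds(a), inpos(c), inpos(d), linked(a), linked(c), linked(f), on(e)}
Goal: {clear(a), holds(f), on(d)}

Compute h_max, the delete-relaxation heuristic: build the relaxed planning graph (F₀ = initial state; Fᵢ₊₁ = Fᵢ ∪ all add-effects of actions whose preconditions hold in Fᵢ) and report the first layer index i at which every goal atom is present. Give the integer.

F0 = init (11 atoms)
F1 = F0 ∪ {clear(e), holds(e), inpos(e), linked(d), linked(e), on(a), on(c), on(d), on(f)}  (20 atoms)
F2 = F1 ∪ {holds(c), holds(d), holds(f), inpos(a), inpos(f)}  (25 atoms)
goal ⊆ F2  ⇒  h_max = 2

2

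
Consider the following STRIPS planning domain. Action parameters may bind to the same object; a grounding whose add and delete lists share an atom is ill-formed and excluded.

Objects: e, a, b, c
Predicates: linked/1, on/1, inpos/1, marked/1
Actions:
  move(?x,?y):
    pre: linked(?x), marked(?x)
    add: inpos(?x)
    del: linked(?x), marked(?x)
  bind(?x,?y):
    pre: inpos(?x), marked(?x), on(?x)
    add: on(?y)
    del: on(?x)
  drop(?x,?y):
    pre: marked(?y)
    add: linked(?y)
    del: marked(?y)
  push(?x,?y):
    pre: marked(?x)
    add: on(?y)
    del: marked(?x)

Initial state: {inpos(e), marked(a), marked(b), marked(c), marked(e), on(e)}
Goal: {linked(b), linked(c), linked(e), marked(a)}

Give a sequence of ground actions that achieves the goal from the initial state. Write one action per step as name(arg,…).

drop(e,e); drop(e,b); drop(e,c)

1. drop(e,e)  →  {inpos(e), linked(e), marked(a), marked(b), marked(c), on(e)}
2. drop(e,b)  →  {inpos(e), linked(b), linked(e), marked(a), marked(c), on(e)}
3. drop(e,c)  →  {inpos(e), linked(b), linked(c), linked(e), marked(a), on(e)}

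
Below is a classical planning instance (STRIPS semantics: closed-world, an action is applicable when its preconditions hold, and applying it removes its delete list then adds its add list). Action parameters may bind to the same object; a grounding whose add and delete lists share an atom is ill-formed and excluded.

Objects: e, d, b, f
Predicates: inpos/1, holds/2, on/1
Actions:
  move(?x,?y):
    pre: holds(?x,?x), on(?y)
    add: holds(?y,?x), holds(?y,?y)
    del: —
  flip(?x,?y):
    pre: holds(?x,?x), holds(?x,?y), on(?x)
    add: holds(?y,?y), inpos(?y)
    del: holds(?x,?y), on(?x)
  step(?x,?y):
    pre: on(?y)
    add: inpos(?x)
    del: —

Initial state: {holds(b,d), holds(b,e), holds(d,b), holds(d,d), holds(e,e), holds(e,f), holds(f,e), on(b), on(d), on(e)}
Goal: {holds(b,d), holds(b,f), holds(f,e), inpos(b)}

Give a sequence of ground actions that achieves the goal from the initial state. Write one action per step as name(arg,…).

flip(e,f); move(f,b); flip(d,b)

1. flip(e,f)  →  {holds(b,d), holds(b,e), holds(d,b), holds(d,d), holds(e,e), holds(f,e), holds(f,f), inpos(f), on(b), on(d)}
2. move(f,b)  →  {holds(b,b), holds(b,d), holds(b,e), holds(b,f), holds(d,b), holds(d,d), holds(e,e), holds(f,e), holds(f,f), inpos(f), on(b), on(d)}
3. flip(d,b)  →  {holds(b,b), holds(b,d), holds(b,e), holds(b,f), holds(d,d), holds(e,e), holds(f,e), holds(f,f), inpos(b), inpos(f), on(b)}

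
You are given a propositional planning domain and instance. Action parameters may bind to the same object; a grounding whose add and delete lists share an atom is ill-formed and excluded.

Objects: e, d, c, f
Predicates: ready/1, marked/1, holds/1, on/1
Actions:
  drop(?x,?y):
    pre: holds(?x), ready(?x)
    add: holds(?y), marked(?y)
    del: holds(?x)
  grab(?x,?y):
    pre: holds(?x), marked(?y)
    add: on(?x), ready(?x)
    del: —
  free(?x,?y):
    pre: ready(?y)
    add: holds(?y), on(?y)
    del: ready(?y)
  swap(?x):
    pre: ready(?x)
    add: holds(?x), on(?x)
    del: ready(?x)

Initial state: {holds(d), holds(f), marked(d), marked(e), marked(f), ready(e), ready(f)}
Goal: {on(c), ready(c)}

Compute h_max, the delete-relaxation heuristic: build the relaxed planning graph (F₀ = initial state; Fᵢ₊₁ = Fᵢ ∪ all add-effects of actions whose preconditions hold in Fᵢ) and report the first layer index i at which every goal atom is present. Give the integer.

F0 = init (7 atoms)
F1 = F0 ∪ {holds(c), holds(e), marked(c), on(d), on(e), on(f), ready(d)}  (14 atoms)
F2 = F1 ∪ {on(c), ready(c)}  (16 atoms)
goal ⊆ F2  ⇒  h_max = 2

2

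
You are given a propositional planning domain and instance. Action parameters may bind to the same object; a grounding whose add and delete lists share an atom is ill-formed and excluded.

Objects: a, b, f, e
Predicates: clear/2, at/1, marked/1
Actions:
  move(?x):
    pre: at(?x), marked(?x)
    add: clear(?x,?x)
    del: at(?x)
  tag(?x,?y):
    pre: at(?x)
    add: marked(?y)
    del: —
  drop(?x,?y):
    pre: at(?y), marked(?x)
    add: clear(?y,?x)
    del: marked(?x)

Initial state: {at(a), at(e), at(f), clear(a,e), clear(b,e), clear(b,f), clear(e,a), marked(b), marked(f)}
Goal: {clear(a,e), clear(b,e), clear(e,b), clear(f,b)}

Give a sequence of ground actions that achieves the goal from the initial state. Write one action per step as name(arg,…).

1. drop(b,f)  →  {at(a), at(e), at(f), clear(a,e), clear(b,e), clear(b,f), clear(e,a), clear(f,b), marked(f)}
2. tag(a,b)  →  {at(a), at(e), at(f), clear(a,e), clear(b,e), clear(b,f), clear(e,a), clear(f,b), marked(b), marked(f)}
3. drop(b,e)  →  {at(a), at(e), at(f), clear(a,e), clear(b,e), clear(b,f), clear(e,a), clear(e,b), clear(f,b), marked(f)}

drop(b,f); tag(a,b); drop(b,e)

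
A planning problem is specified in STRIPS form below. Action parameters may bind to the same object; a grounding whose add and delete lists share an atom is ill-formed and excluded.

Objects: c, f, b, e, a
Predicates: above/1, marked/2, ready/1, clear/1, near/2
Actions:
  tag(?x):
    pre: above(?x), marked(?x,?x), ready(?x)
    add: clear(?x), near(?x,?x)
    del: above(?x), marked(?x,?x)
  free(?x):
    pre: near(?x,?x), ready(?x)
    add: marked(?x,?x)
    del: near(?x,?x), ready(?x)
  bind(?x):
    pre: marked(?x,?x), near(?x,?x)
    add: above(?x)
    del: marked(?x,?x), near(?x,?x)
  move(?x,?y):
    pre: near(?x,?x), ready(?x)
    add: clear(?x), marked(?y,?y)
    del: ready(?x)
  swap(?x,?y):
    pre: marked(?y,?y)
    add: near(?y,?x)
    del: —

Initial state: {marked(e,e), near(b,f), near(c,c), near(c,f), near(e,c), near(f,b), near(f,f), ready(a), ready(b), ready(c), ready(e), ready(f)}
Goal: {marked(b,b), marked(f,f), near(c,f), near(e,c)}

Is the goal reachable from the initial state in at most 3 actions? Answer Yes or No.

1. free(f)  →  {marked(e,e), marked(f,f), near(b,f), near(c,c), near(c,f), near(e,c), near(f,b), ready(a), ready(b), ready(c), ready(e)}
2. move(c,b)  →  {clear(c), marked(b,b), marked(e,e), marked(f,f), near(b,f), near(c,c), near(c,f), near(e,c), near(f,b), ready(a), ready(b), ready(e)}
optimal plan length = 2; 2 ≤ 3

Yes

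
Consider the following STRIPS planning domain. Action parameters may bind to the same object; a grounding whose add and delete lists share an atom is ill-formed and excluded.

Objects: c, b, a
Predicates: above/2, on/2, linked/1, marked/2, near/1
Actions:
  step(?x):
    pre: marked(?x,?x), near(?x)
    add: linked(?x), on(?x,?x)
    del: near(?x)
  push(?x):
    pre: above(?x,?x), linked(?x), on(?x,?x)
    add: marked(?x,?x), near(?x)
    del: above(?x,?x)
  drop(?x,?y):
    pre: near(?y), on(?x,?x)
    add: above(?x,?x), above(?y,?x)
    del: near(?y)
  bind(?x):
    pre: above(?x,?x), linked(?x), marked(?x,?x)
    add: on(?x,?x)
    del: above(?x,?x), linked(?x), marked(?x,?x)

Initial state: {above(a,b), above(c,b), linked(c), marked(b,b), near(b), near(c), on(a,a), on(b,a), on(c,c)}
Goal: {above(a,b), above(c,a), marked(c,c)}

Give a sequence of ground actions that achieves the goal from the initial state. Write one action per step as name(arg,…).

drop(c,c); push(c); drop(a,c)

1. drop(c,c)  →  {above(a,b), above(c,b), above(c,c), linked(c), marked(b,b), near(b), on(a,a), on(b,a), on(c,c)}
2. push(c)  →  {above(a,b), above(c,b), linked(c), marked(b,b), marked(c,c), near(b), near(c), on(a,a), on(b,a), on(c,c)}
3. drop(a,c)  →  {above(a,a), above(a,b), above(c,a), above(c,b), linked(c), marked(b,b), marked(c,c), near(b), on(a,a), on(b,a), on(c,c)}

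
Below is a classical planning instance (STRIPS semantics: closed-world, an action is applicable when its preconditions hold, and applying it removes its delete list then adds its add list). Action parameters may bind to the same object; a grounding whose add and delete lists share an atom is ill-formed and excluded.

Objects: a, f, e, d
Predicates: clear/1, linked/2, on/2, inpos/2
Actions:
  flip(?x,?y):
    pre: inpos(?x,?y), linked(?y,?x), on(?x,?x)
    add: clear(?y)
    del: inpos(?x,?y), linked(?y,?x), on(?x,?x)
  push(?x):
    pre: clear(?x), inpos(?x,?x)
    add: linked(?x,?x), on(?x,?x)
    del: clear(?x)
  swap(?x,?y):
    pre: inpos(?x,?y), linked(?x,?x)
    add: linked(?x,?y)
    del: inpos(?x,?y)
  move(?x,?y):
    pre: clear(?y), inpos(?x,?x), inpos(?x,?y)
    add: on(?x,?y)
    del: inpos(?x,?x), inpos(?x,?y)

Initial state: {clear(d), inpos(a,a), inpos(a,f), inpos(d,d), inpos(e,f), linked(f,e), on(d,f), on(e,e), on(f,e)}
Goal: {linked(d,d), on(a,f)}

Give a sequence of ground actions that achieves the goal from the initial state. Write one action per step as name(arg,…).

1. flip(e,f)  →  {clear(d), clear(f), inpos(a,a), inpos(a,f), inpos(d,d), on(d,f), on(f,e)}
2. push(d)  →  {clear(f), inpos(a,a), inpos(a,f), inpos(d,d), linked(d,d), on(d,d), on(d,f), on(f,e)}
3. move(a,f)  →  {clear(f), inpos(d,d), linked(d,d), on(a,f), on(d,d), on(d,f), on(f,e)}

flip(e,f); push(d); move(a,f)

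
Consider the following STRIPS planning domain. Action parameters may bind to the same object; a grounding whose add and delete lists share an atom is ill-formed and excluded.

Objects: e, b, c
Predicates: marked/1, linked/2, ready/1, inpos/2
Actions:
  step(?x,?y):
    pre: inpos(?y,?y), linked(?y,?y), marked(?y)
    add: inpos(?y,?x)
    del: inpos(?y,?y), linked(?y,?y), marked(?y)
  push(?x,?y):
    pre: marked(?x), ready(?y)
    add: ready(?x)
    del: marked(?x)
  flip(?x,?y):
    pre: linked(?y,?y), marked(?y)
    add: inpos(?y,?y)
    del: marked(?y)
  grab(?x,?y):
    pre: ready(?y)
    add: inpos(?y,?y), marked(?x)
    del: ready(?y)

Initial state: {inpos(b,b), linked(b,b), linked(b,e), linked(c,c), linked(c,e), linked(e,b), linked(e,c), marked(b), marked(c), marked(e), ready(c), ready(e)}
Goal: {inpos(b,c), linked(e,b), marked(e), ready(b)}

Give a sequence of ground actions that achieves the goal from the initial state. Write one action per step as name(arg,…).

step(c,b); grab(b,e); push(b,c)

1. step(c,b)  →  {inpos(b,c), linked(b,e), linked(c,c), linked(c,e), linked(e,b), linked(e,c), marked(c), marked(e), ready(c), ready(e)}
2. grab(b,e)  →  {inpos(b,c), inpos(e,e), linked(b,e), linked(c,c), linked(c,e), linked(e,b), linked(e,c), marked(b), marked(c), marked(e), ready(c)}
3. push(b,c)  →  {inpos(b,c), inpos(e,e), linked(b,e), linked(c,c), linked(c,e), linked(e,b), linked(e,c), marked(c), marked(e), ready(b), ready(c)}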